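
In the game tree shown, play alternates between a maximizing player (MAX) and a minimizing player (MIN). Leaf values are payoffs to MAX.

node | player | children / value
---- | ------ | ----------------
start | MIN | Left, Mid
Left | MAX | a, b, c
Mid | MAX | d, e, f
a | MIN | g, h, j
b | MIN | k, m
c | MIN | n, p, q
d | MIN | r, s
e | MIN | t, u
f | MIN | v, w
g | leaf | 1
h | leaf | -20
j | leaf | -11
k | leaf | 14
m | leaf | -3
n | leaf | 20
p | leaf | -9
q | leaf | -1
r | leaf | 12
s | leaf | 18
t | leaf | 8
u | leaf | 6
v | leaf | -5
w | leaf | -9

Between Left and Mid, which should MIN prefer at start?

a (MIN): min(1, -20, -11) = -20
b (MIN): min(14, -3) = -3
c (MIN): min(20, -9, -1) = -9
Left (MAX): max(-20, -3, -9) = -3
d (MIN): min(12, 18) = 12
e (MIN): min(8, 6) = 6
f (MIN): min(-5, -9) = -9
Mid (MAX): max(12, 6, -9) = 12
MIN prefers the lower value; Left=-3, Mid=12. Left is better since -3 < 12.

Left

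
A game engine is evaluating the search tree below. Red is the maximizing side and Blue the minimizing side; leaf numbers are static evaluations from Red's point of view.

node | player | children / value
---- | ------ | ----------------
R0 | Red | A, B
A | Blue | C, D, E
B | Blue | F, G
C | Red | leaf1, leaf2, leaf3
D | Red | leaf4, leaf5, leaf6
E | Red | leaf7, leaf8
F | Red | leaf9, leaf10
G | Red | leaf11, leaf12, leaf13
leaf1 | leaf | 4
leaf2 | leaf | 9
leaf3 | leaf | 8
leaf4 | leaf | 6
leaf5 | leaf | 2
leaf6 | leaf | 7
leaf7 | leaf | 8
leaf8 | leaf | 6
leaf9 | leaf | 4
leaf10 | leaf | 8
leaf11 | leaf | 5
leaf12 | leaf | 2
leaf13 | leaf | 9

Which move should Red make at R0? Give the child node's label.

C (Red): max(4, 9, 8) = 9
D (Red): max(6, 2, 7) = 7
E (Red): max(8, 6) = 8
A (Blue): min(9, 7, 8) = 7
F (Red): max(4, 8) = 8
G (Red): max(5, 2, 9) = 9
B (Blue): min(8, 9) = 8
R0 (Red): max(7, 8) = 8
Red at R0 wants the highest of {A=7, B=8}, so chooses B.

B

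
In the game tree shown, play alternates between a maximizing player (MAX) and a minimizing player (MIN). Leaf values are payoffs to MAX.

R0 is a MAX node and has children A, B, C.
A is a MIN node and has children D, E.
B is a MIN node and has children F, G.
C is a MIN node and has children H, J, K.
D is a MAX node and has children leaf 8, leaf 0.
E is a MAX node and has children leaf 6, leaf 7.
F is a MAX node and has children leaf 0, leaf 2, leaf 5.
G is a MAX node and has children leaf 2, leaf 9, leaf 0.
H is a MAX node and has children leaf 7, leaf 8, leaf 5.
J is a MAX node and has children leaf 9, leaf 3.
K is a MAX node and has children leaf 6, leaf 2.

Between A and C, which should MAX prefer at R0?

D (MAX): max(8, 0) = 8
E (MAX): max(6, 7) = 7
A (MIN): min(8, 7) = 7
H (MAX): max(7, 8, 5) = 8
J (MAX): max(9, 3) = 9
K (MAX): max(6, 2) = 6
C (MIN): min(8, 9, 6) = 6
MAX prefers the higher value; A=7, C=6. A is better since 7 > 6.

A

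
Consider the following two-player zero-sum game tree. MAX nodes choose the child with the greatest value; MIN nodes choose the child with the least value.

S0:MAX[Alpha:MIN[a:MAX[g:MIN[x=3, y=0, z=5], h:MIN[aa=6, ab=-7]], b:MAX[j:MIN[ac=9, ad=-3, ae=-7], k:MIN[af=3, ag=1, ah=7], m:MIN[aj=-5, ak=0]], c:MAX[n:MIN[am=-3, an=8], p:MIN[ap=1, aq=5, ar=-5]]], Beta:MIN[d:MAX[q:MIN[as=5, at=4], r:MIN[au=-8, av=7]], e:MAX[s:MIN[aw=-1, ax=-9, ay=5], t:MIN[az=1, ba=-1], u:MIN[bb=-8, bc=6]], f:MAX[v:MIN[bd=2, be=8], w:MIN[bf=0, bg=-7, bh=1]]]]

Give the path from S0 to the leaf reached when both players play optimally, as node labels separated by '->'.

g (MIN): min(3, 0, 5) = 0
h (MIN): min(6, -7) = -7
a (MAX): max(0, -7) = 0
j (MIN): min(9, -3, -7) = -7
k (MIN): min(3, 1, 7) = 1
m (MIN): min(-5, 0) = -5
b (MAX): max(-7, 1, -5) = 1
n (MIN): min(-3, 8) = -3
p (MIN): min(1, 5, -5) = -5
c (MAX): max(-3, -5) = -3
Alpha (MIN): min(0, 1, -3) = -3
q (MIN): min(5, 4) = 4
r (MIN): min(-8, 7) = -8
d (MAX): max(4, -8) = 4
s (MIN): min(-1, -9, 5) = -9
t (MIN): min(1, -1) = -1
u (MIN): min(-8, 6) = -8
e (MAX): max(-9, -1, -8) = -1
v (MIN): min(2, 8) = 2
w (MIN): min(0, -7, 1) = -7
f (MAX): max(2, -7) = 2
Beta (MIN): min(4, -1, 2) = -1
S0 (MAX): max(-3, -1) = -1
At S0, MAX picks Beta (highest: -1).
At Beta, MIN picks e (lowest: -1).
At e, MAX picks t (highest: -1).
At t, MIN picks ba (lowest: -1).
Terminal value -1.

S0 -> Beta -> e -> t -> ba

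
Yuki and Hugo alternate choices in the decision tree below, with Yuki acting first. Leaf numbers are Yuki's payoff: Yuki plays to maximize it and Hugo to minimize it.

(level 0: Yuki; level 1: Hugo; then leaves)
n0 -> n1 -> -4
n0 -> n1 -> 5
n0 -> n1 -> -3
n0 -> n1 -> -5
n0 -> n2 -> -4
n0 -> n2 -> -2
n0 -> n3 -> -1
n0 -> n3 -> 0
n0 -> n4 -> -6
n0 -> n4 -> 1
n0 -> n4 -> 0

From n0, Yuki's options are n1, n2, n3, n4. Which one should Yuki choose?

n1 (Hugo): min(-4, 5, -3, -5) = -5
n2 (Hugo): min(-4, -2) = -4
n3 (Hugo): min(-1, 0) = -1
n4 (Hugo): min(-6, 1, 0) = -6
n0 (Yuki): max(-5, -4, -1, -6) = -1
Yuki at n0 wants the highest of {n1=-5, n2=-4, n3=-1, n4=-6}, so chooses n3.

n3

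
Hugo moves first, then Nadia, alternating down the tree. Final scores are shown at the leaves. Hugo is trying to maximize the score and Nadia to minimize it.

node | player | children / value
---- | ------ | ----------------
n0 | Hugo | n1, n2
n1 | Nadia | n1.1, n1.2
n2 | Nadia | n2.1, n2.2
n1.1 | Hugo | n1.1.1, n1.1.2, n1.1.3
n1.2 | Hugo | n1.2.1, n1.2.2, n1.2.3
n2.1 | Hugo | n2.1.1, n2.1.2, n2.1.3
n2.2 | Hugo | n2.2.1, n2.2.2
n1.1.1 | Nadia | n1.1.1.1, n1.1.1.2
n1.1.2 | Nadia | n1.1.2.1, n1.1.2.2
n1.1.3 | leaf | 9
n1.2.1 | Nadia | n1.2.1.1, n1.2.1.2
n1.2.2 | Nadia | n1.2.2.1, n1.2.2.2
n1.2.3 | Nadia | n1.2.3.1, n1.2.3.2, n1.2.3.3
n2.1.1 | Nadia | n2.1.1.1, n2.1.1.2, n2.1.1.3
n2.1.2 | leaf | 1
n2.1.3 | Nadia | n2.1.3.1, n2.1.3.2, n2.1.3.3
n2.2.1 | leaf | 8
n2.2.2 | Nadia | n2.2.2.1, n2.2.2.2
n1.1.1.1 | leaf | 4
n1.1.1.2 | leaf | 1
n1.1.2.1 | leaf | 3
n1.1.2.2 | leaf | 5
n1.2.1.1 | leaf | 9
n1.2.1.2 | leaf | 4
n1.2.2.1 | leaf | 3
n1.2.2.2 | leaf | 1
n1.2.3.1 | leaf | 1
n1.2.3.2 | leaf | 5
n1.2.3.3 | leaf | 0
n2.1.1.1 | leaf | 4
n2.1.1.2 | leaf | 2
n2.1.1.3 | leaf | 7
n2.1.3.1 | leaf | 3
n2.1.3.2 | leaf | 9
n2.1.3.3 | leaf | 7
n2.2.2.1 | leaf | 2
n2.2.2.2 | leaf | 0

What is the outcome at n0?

4

n1.1.1 (Nadia): min(4, 1) = 1
n1.1.2 (Nadia): min(3, 5) = 3
n1.1 (Hugo): max(1, 3, 9) = 9
n1.2.1 (Nadia): min(9, 4) = 4
n1.2.2 (Nadia): min(3, 1) = 1
n1.2.3 (Nadia): min(1, 5, 0) = 0
n1.2 (Hugo): max(4, 1, 0) = 4
n1 (Nadia): min(9, 4) = 4
n2.1.1 (Nadia): min(4, 2, 7) = 2
n2.1.3 (Nadia): min(3, 9, 7) = 3
n2.1 (Hugo): max(2, 1, 3) = 3
n2.2.2 (Nadia): min(2, 0) = 0
n2.2 (Hugo): max(8, 0) = 8
n2 (Nadia): min(3, 8) = 3
n0 (Hugo): max(4, 3) = 4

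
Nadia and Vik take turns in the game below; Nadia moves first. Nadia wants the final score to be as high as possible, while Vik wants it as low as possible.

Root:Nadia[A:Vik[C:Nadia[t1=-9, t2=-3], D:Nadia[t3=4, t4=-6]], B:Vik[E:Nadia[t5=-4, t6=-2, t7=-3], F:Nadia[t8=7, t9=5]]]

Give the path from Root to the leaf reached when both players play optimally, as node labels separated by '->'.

Root -> B -> E -> t6

C (Nadia): max(-9, -3) = -3
D (Nadia): max(4, -6) = 4
A (Vik): min(-3, 4) = -3
E (Nadia): max(-4, -2, -3) = -2
F (Nadia): max(7, 5) = 7
B (Vik): min(-2, 7) = -2
Root (Nadia): max(-3, -2) = -2
At Root, Nadia picks B (highest: -2).
At B, Vik picks E (lowest: -2).
At E, Nadia picks t6 (highest: -2).
Terminal value -2.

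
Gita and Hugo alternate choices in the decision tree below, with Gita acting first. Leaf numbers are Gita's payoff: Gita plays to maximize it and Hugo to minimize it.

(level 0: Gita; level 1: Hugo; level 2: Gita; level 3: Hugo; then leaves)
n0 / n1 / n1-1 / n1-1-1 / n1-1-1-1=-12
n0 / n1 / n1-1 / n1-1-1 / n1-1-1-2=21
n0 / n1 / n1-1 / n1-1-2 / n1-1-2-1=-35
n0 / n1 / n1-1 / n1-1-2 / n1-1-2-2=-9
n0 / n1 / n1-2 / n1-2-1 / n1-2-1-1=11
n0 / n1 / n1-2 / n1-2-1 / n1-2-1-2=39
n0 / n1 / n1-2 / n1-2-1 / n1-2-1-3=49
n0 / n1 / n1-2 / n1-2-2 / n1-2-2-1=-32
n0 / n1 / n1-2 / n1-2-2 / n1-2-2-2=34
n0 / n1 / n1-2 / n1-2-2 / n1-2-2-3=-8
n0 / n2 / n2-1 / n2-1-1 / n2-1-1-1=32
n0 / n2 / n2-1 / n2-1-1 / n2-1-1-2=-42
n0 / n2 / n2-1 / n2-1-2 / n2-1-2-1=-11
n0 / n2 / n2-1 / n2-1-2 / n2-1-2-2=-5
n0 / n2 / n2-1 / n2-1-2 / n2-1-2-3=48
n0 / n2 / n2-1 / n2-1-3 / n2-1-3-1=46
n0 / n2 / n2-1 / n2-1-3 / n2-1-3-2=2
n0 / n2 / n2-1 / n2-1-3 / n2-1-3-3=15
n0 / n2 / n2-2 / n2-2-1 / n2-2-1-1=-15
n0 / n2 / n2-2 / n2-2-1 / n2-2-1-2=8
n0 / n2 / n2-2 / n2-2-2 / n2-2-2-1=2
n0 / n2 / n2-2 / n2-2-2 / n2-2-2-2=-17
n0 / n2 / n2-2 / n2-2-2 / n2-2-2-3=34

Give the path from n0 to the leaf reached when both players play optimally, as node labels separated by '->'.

n0 -> n1 -> n1-1 -> n1-1-1 -> n1-1-1-1

n1-1-1 (Hugo): min(-12, 21) = -12
n1-1-2 (Hugo): min(-35, -9) = -35
n1-1 (Gita): max(-12, -35) = -12
n1-2-1 (Hugo): min(11, 39, 49) = 11
n1-2-2 (Hugo): min(-32, 34, -8) = -32
n1-2 (Gita): max(11, -32) = 11
n1 (Hugo): min(-12, 11) = -12
n2-1-1 (Hugo): min(32, -42) = -42
n2-1-2 (Hugo): min(-11, -5, 48) = -11
n2-1-3 (Hugo): min(46, 2, 15) = 2
n2-1 (Gita): max(-42, -11, 2) = 2
n2-2-1 (Hugo): min(-15, 8) = -15
n2-2-2 (Hugo): min(2, -17, 34) = -17
n2-2 (Gita): max(-15, -17) = -15
n2 (Hugo): min(2, -15) = -15
n0 (Gita): max(-12, -15) = -12
At n0, Gita picks n1 (highest: -12).
At n1, Hugo picks n1-1 (lowest: -12).
At n1-1, Gita picks n1-1-1 (highest: -12).
At n1-1-1, Hugo picks n1-1-1-1 (lowest: -12).
Terminal value -12.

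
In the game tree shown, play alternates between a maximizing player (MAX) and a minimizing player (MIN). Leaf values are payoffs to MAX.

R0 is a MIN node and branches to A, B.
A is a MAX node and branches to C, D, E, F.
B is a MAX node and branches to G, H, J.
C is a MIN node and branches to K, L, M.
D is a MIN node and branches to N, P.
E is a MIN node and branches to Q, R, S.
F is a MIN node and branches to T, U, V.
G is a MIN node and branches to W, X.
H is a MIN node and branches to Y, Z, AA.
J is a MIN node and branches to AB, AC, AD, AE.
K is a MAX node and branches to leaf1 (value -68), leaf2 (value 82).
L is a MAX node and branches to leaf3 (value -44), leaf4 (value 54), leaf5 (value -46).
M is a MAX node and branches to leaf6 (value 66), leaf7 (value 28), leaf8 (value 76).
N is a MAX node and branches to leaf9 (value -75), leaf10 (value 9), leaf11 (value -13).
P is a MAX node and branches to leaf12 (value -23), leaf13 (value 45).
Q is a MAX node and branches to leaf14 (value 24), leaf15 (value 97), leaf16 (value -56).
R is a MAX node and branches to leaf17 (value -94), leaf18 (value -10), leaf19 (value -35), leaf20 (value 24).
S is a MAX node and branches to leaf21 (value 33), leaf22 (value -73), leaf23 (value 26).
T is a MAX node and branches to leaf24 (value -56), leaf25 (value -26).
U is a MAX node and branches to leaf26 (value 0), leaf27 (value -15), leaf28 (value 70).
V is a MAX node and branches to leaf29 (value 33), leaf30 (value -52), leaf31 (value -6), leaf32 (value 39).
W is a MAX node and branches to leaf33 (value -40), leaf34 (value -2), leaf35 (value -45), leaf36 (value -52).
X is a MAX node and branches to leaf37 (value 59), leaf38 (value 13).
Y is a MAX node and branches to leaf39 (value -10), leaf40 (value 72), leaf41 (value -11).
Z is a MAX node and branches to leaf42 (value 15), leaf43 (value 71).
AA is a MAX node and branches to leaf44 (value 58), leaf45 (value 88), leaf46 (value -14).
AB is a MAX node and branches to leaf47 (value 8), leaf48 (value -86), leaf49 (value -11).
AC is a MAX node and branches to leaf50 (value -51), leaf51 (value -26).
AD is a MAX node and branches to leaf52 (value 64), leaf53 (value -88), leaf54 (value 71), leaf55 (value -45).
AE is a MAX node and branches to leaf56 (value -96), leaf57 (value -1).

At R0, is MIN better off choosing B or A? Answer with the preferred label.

W (MAX): max(-40, -2, -45, -52) = -2
X (MAX): max(59, 13) = 59
G (MIN): min(-2, 59) = -2
Y (MAX): max(-10, 72, -11) = 72
Z (MAX): max(15, 71) = 71
AA (MAX): max(58, 88, -14) = 88
H (MIN): min(72, 71, 88) = 71
AB (MAX): max(8, -86, -11) = 8
AC (MAX): max(-51, -26) = -26
AD (MAX): max(64, -88, 71, -45) = 71
AE (MAX): max(-96, -1) = -1
J (MIN): min(8, -26, 71, -1) = -26
B (MAX): max(-2, 71, -26) = 71
K (MAX): max(-68, 82) = 82
L (MAX): max(-44, 54, -46) = 54
M (MAX): max(66, 28, 76) = 76
C (MIN): min(82, 54, 76) = 54
N (MAX): max(-75, 9, -13) = 9
P (MAX): max(-23, 45) = 45
D (MIN): min(9, 45) = 9
Q (MAX): max(24, 97, -56) = 97
R (MAX): max(-94, -10, -35, 24) = 24
S (MAX): max(33, -73, 26) = 33
E (MIN): min(97, 24, 33) = 24
T (MAX): max(-56, -26) = -26
U (MAX): max(0, -15, 70) = 70
V (MAX): max(33, -52, -6, 39) = 39
F (MIN): min(-26, 70, 39) = -26
A (MAX): max(54, 9, 24, -26) = 54
MIN prefers the lower value; B=71, A=54. A is better since 54 < 71.

A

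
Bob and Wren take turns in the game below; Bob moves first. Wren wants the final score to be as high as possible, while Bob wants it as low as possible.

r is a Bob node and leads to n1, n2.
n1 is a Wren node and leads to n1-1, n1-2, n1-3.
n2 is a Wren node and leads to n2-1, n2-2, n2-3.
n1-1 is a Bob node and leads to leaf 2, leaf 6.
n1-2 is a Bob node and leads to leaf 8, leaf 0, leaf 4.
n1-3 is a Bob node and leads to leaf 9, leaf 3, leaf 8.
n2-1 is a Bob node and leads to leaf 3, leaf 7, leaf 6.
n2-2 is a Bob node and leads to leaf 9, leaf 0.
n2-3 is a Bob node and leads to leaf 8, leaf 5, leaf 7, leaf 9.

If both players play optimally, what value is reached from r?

3

n1-1 (Bob): min(2, 6) = 2
n1-2 (Bob): min(8, 0, 4) = 0
n1-3 (Bob): min(9, 3, 8) = 3
n1 (Wren): max(2, 0, 3) = 3
n2-1 (Bob): min(3, 7, 6) = 3
n2-2 (Bob): min(9, 0) = 0
n2-3 (Bob): min(8, 5, 7, 9) = 5
n2 (Wren): max(3, 0, 5) = 5
r (Bob): min(3, 5) = 3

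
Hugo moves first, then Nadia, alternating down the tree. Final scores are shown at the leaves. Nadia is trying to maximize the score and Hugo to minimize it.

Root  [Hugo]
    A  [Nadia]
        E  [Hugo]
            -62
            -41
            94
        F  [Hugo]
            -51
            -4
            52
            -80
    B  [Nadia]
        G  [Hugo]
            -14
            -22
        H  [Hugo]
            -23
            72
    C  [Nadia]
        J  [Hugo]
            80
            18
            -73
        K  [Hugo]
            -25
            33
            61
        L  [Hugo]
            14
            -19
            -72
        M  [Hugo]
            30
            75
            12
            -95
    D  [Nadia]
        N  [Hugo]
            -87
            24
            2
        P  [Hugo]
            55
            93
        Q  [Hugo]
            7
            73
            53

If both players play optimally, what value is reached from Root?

E (Hugo): min(-62, -41, 94) = -62
F (Hugo): min(-51, -4, 52, -80) = -80
A (Nadia): max(-62, -80) = -62
G (Hugo): min(-14, -22) = -22
H (Hugo): min(-23, 72) = -23
B (Nadia): max(-22, -23) = -22
J (Hugo): min(80, 18, -73) = -73
K (Hugo): min(-25, 33, 61) = -25
L (Hugo): min(14, -19, -72) = -72
M (Hugo): min(30, 75, 12, -95) = -95
C (Nadia): max(-73, -25, -72, -95) = -25
N (Hugo): min(-87, 24, 2) = -87
P (Hugo): min(55, 93) = 55
Q (Hugo): min(7, 73, 53) = 7
D (Nadia): max(-87, 55, 7) = 55
Root (Hugo): min(-62, -22, -25, 55) = -62

-62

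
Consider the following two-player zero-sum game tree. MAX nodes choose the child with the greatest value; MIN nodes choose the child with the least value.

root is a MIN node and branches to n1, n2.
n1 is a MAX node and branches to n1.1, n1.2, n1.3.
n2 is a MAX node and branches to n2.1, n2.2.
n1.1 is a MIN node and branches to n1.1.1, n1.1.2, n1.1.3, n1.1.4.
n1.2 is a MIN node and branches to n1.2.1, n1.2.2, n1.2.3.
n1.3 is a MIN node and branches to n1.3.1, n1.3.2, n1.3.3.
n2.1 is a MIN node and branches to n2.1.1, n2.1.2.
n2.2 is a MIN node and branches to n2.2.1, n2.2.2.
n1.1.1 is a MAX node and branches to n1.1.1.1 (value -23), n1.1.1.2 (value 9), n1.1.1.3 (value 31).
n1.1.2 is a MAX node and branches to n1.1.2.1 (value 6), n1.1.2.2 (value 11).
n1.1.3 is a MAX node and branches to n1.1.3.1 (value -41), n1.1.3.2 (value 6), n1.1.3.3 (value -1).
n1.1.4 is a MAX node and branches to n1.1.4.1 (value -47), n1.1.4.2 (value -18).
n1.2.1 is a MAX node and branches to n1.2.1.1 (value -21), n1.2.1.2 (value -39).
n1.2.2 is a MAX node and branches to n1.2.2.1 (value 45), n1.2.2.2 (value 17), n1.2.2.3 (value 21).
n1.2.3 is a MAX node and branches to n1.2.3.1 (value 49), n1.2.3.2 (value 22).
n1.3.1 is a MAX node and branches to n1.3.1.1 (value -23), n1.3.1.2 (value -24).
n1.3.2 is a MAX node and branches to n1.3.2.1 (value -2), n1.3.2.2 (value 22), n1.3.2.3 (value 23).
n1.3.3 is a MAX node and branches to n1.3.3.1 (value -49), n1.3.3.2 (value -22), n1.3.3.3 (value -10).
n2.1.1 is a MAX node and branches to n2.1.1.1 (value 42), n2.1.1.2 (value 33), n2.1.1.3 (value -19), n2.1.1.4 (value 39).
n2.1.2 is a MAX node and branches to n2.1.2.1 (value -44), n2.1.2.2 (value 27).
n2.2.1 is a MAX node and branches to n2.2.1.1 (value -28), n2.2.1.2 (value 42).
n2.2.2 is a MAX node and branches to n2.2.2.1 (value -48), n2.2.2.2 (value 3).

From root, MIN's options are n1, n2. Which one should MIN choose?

n1

n1.1.1 (MAX): max(-23, 9, 31) = 31
n1.1.2 (MAX): max(6, 11) = 11
n1.1.3 (MAX): max(-41, 6, -1) = 6
n1.1.4 (MAX): max(-47, -18) = -18
n1.1 (MIN): min(31, 11, 6, -18) = -18
n1.2.1 (MAX): max(-21, -39) = -21
n1.2.2 (MAX): max(45, 17, 21) = 45
n1.2.3 (MAX): max(49, 22) = 49
n1.2 (MIN): min(-21, 45, 49) = -21
n1.3.1 (MAX): max(-23, -24) = -23
n1.3.2 (MAX): max(-2, 22, 23) = 23
n1.3.3 (MAX): max(-49, -22, -10) = -10
n1.3 (MIN): min(-23, 23, -10) = -23
n1 (MAX): max(-18, -21, -23) = -18
n2.1.1 (MAX): max(42, 33, -19, 39) = 42
n2.1.2 (MAX): max(-44, 27) = 27
n2.1 (MIN): min(42, 27) = 27
n2.2.1 (MAX): max(-28, 42) = 42
n2.2.2 (MAX): max(-48, 3) = 3
n2.2 (MIN): min(42, 3) = 3
n2 (MAX): max(27, 3) = 27
root (MIN): min(-18, 27) = -18
MIN at root wants the lowest of {n1=-18, n2=27}, so chooses n1.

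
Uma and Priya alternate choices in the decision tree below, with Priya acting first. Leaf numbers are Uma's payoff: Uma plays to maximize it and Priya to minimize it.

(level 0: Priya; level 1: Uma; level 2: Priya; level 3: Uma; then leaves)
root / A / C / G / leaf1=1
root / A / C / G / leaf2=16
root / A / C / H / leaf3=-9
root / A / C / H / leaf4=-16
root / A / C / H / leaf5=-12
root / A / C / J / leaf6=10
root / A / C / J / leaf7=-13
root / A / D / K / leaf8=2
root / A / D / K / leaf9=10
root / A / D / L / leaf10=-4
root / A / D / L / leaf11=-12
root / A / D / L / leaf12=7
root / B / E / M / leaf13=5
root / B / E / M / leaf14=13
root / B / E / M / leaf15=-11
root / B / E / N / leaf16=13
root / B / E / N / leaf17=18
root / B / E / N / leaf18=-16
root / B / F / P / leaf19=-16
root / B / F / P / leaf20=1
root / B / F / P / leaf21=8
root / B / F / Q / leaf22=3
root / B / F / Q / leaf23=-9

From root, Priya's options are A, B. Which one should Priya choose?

G (Uma): max(1, 16) = 16
H (Uma): max(-9, -16, -12) = -9
J (Uma): max(10, -13) = 10
C (Priya): min(16, -9, 10) = -9
K (Uma): max(2, 10) = 10
L (Uma): max(-4, -12, 7) = 7
D (Priya): min(10, 7) = 7
A (Uma): max(-9, 7) = 7
M (Uma): max(5, 13, -11) = 13
N (Uma): max(13, 18, -16) = 18
E (Priya): min(13, 18) = 13
P (Uma): max(-16, 1, 8) = 8
Q (Uma): max(3, -9) = 3
F (Priya): min(8, 3) = 3
B (Uma): max(13, 3) = 13
root (Priya): min(7, 13) = 7
Priya at root wants the lowest of {A=7, B=13}, so chooses A.

A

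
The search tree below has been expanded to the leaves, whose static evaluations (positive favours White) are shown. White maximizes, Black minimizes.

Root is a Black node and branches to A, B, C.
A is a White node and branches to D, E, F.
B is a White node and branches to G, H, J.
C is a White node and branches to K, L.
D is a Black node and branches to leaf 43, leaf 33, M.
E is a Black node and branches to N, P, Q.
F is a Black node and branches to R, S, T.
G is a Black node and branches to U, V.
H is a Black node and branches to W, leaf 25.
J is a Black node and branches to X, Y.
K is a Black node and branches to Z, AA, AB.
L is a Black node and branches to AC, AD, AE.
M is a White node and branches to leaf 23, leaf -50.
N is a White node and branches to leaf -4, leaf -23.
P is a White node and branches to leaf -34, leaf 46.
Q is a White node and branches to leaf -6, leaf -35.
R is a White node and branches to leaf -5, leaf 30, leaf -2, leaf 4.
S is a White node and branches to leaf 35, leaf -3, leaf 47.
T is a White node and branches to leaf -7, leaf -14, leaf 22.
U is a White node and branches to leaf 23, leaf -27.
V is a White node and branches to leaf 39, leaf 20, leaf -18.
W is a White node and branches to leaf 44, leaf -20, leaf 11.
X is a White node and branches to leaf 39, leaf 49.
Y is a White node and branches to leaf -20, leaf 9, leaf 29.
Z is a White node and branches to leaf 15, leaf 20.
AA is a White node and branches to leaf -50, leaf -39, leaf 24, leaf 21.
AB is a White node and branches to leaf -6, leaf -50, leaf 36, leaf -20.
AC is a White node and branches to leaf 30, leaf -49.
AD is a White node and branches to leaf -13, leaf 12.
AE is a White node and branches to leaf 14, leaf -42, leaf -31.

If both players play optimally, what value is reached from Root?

M (White): max(23, -50) = 23
D (Black): min(43, 33, 23) = 23
N (White): max(-4, -23) = -4
P (White): max(-34, 46) = 46
Q (White): max(-6, -35) = -6
E (Black): min(-4, 46, -6) = -6
R (White): max(-5, 30, -2, 4) = 30
S (White): max(35, -3, 47) = 47
T (White): max(-7, -14, 22) = 22
F (Black): min(30, 47, 22) = 22
A (White): max(23, -6, 22) = 23
U (White): max(23, -27) = 23
V (White): max(39, 20, -18) = 39
G (Black): min(23, 39) = 23
W (White): max(44, -20, 11) = 44
H (Black): min(44, 25) = 25
X (White): max(39, 49) = 49
Y (White): max(-20, 9, 29) = 29
J (Black): min(49, 29) = 29
B (White): max(23, 25, 29) = 29
Z (White): max(15, 20) = 20
AA (White): max(-50, -39, 24, 21) = 24
AB (White): max(-6, -50, 36, -20) = 36
K (Black): min(20, 24, 36) = 20
AC (White): max(30, -49) = 30
AD (White): max(-13, 12) = 12
AE (White): max(14, -42, -31) = 14
L (Black): min(30, 12, 14) = 12
C (White): max(20, 12) = 20
Root (Black): min(23, 29, 20) = 20

20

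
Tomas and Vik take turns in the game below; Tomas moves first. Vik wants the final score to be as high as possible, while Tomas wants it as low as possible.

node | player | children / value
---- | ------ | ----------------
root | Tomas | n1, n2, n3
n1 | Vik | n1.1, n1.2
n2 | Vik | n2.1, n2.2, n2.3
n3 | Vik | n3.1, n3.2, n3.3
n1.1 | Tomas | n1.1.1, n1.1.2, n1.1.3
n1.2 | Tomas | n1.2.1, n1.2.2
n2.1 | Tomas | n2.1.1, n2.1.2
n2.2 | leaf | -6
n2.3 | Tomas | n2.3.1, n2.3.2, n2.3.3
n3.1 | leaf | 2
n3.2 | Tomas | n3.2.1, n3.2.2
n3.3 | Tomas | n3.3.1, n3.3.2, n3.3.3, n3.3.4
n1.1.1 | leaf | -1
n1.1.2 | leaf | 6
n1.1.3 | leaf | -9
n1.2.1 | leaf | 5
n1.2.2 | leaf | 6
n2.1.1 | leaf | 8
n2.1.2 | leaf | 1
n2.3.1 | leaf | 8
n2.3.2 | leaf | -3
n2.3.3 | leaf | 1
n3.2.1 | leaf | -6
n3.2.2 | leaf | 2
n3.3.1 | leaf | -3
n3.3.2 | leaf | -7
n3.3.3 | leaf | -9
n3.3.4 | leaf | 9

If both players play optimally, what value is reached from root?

1

n1.1 (Tomas): min(-1, 6, -9) = -9
n1.2 (Tomas): min(5, 6) = 5
n1 (Vik): max(-9, 5) = 5
n2.1 (Tomas): min(8, 1) = 1
n2.3 (Tomas): min(8, -3, 1) = -3
n2 (Vik): max(1, -6, -3) = 1
n3.2 (Tomas): min(-6, 2) = -6
n3.3 (Tomas): min(-3, -7, -9, 9) = -9
n3 (Vik): max(2, -6, -9) = 2
root (Tomas): min(5, 1, 2) = 1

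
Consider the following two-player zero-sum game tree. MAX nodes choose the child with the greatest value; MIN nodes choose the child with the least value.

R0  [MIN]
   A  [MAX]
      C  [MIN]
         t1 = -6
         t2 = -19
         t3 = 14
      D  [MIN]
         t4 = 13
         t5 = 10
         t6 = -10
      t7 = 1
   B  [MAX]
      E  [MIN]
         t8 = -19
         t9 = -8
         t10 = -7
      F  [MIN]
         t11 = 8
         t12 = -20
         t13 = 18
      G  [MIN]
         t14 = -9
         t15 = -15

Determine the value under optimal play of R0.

-15

C (MIN): min(-6, -19, 14) = -19
D (MIN): min(13, 10, -10) = -10
A (MAX): max(-19, -10, 1) = 1
E (MIN): min(-19, -8, -7) = -19
F (MIN): min(8, -20, 18) = -20
G (MIN): min(-9, -15) = -15
B (MAX): max(-19, -20, -15) = -15
R0 (MIN): min(1, -15) = -15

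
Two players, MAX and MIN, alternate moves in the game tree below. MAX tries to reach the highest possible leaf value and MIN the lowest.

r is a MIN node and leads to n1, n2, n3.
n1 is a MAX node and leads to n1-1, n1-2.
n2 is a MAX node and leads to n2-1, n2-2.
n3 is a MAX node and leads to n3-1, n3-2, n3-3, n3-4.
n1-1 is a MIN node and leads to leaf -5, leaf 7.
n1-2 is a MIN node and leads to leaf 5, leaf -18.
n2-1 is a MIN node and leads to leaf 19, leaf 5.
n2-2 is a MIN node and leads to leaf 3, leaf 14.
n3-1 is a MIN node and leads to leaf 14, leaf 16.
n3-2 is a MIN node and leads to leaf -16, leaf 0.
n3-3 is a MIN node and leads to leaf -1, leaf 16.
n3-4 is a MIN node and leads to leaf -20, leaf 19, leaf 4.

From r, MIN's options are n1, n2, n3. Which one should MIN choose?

n1-1 (MIN): min(-5, 7) = -5
n1-2 (MIN): min(5, -18) = -18
n1 (MAX): max(-5, -18) = -5
n2-1 (MIN): min(19, 5) = 5
n2-2 (MIN): min(3, 14) = 3
n2 (MAX): max(5, 3) = 5
n3-1 (MIN): min(14, 16) = 14
n3-2 (MIN): min(-16, 0) = -16
n3-3 (MIN): min(-1, 16) = -1
n3-4 (MIN): min(-20, 19, 4) = -20
n3 (MAX): max(14, -16, -1, -20) = 14
r (MIN): min(-5, 5, 14) = -5
MIN at r wants the lowest of {n1=-5, n2=5, n3=14}, so chooses n1.

n1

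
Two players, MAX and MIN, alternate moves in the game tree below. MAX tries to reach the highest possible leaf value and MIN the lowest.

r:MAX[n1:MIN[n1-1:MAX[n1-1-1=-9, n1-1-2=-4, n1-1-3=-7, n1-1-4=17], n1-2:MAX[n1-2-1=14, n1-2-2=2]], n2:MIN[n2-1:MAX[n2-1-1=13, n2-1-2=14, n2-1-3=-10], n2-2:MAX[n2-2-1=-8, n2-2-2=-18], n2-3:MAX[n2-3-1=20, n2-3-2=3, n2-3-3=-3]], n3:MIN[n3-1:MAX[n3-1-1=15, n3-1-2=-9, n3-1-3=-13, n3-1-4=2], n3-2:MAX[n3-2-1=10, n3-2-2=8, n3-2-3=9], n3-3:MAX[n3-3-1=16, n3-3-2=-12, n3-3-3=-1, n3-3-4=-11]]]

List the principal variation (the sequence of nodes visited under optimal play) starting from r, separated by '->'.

r -> n1 -> n1-2 -> n1-2-1

n1-1 (MAX): max(-9, -4, -7, 17) = 17
n1-2 (MAX): max(14, 2) = 14
n1 (MIN): min(17, 14) = 14
n2-1 (MAX): max(13, 14, -10) = 14
n2-2 (MAX): max(-8, -18) = -8
n2-3 (MAX): max(20, 3, -3) = 20
n2 (MIN): min(14, -8, 20) = -8
n3-1 (MAX): max(15, -9, -13, 2) = 15
n3-2 (MAX): max(10, 8, 9) = 10
n3-3 (MAX): max(16, -12, -1, -11) = 16
n3 (MIN): min(15, 10, 16) = 10
r (MAX): max(14, -8, 10) = 14
At r, MAX picks n1 (highest: 14).
At n1, MIN picks n1-2 (lowest: 14).
At n1-2, MAX picks n1-2-1 (highest: 14).
Terminal value 14.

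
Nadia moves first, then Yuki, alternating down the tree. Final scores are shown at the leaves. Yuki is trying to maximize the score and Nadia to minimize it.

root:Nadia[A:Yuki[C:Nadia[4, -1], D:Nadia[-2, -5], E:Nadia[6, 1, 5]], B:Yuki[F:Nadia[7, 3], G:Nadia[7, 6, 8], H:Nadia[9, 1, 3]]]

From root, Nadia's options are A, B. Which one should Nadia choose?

A

C (Nadia): min(4, -1) = -1
D (Nadia): min(-2, -5) = -5
E (Nadia): min(6, 1, 5) = 1
A (Yuki): max(-1, -5, 1) = 1
F (Nadia): min(7, 3) = 3
G (Nadia): min(7, 6, 8) = 6
H (Nadia): min(9, 1, 3) = 1
B (Yuki): max(3, 6, 1) = 6
root (Nadia): min(1, 6) = 1
Nadia at root wants the lowest of {A=1, B=6}, so chooses A.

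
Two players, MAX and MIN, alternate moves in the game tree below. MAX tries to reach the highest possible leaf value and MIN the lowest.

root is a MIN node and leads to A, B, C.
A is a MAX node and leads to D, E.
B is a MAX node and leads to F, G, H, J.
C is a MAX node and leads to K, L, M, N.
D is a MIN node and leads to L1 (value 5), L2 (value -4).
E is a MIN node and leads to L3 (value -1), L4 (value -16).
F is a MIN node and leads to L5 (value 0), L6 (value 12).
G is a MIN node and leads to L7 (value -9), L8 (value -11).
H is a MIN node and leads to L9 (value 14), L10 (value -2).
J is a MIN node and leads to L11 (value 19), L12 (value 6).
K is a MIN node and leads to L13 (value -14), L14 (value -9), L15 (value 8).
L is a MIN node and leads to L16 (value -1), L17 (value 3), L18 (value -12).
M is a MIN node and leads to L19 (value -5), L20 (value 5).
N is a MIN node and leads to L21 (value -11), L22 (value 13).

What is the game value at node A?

-4

D (MIN): min(5, -4) = -4
E (MIN): min(-1, -16) = -16
A (MAX): max(-4, -16) = -4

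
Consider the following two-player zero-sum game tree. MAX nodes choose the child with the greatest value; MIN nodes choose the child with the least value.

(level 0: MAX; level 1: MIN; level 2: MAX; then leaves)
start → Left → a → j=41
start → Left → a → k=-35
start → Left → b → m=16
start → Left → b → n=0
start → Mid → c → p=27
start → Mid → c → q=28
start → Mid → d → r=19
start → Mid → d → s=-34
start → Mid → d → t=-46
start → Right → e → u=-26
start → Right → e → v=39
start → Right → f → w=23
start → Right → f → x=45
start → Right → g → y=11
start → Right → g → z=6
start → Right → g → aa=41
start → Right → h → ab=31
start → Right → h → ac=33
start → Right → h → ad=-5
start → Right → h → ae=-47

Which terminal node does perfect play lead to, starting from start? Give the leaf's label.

ac

a (MAX): max(41, -35) = 41
b (MAX): max(16, 0) = 16
Left (MIN): min(41, 16) = 16
c (MAX): max(27, 28) = 28
d (MAX): max(19, -34, -46) = 19
Mid (MIN): min(28, 19) = 19
e (MAX): max(-26, 39) = 39
f (MAX): max(23, 45) = 45
g (MAX): max(11, 6, 41) = 41
h (MAX): max(31, 33, -5, -47) = 33
Right (MIN): min(39, 45, 41, 33) = 33
start (MAX): max(16, 19, 33) = 33
At start, MAX picks Right (highest: 33).
At Right, MIN picks h (lowest: 33).
At h, MAX picks ac (highest: 33).
Terminal value 33.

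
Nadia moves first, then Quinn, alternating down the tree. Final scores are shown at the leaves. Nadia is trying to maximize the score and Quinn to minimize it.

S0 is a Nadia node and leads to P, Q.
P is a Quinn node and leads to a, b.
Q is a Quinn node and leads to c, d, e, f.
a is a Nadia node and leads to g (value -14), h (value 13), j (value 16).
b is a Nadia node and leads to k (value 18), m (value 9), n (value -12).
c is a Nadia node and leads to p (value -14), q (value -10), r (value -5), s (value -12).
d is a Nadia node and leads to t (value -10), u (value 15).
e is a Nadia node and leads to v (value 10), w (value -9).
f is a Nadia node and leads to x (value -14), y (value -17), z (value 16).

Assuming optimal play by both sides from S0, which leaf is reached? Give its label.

a (Nadia): max(-14, 13, 16) = 16
b (Nadia): max(18, 9, -12) = 18
P (Quinn): min(16, 18) = 16
c (Nadia): max(-14, -10, -5, -12) = -5
d (Nadia): max(-10, 15) = 15
e (Nadia): max(10, -9) = 10
f (Nadia): max(-14, -17, 16) = 16
Q (Quinn): min(-5, 15, 10, 16) = -5
S0 (Nadia): max(16, -5) = 16
At S0, Nadia picks P (highest: 16).
At P, Quinn picks a (lowest: 16).
At a, Nadia picks j (highest: 16).
Terminal value 16.

j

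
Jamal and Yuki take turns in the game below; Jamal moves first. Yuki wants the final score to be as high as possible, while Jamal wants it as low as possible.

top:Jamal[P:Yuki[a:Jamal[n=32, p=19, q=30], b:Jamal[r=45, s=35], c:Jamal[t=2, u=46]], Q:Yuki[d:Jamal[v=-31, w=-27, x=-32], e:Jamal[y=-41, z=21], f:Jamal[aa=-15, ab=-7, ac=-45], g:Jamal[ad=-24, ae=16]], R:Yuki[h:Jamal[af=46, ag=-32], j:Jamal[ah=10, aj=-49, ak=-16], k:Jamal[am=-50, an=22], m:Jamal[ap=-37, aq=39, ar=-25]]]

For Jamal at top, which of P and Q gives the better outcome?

a (Jamal): min(32, 19, 30) = 19
b (Jamal): min(45, 35) = 35
c (Jamal): min(2, 46) = 2
P (Yuki): max(19, 35, 2) = 35
d (Jamal): min(-31, -27, -32) = -32
e (Jamal): min(-41, 21) = -41
f (Jamal): min(-15, -7, -45) = -45
g (Jamal): min(-24, 16) = -24
Q (Yuki): max(-32, -41, -45, -24) = -24
Jamal prefers the lower value; P=35, Q=-24. Q is better since -24 < 35.

Q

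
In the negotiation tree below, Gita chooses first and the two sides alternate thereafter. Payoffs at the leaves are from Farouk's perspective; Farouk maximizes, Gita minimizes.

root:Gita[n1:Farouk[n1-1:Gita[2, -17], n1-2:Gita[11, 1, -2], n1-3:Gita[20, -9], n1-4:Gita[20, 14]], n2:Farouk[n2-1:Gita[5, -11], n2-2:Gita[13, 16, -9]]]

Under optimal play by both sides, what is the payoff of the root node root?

-9

n1-1 (Gita): min(2, -17) = -17
n1-2 (Gita): min(11, 1, -2) = -2
n1-3 (Gita): min(20, -9) = -9
n1-4 (Gita): min(20, 14) = 14
n1 (Farouk): max(-17, -2, -9, 14) = 14
n2-1 (Gita): min(5, -11) = -11
n2-2 (Gita): min(13, 16, -9) = -9
n2 (Farouk): max(-11, -9) = -9
root (Gita): min(14, -9) = -9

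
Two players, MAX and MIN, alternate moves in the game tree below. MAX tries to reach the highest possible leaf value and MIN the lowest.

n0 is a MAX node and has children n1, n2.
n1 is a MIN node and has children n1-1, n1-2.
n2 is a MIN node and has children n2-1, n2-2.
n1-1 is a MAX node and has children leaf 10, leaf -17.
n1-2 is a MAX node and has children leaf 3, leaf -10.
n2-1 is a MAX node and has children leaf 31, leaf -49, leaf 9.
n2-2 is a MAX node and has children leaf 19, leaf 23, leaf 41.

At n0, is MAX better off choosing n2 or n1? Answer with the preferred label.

n2

n2-1 (MAX): max(31, -49, 9) = 31
n2-2 (MAX): max(19, 23, 41) = 41
n2 (MIN): min(31, 41) = 31
n1-1 (MAX): max(10, -17) = 10
n1-2 (MAX): max(3, -10) = 3
n1 (MIN): min(10, 3) = 3
MAX prefers the higher value; n2=31, n1=3. n2 is better since 31 > 3.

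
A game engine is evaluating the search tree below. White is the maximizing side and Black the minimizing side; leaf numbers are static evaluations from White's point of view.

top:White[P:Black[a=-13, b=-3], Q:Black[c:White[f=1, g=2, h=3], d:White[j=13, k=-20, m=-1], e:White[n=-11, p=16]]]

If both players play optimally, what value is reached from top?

3

P (Black): min(-13, -3) = -13
c (White): max(1, 2, 3) = 3
d (White): max(13, -20, -1) = 13
e (White): max(-11, 16) = 16
Q (Black): min(3, 13, 16) = 3
top (White): max(-13, 3) = 3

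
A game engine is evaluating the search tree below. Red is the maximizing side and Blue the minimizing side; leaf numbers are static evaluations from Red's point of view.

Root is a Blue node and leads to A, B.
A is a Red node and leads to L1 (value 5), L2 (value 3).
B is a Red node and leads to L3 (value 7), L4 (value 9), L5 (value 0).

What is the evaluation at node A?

5

A (Red): max(5, 3) = 5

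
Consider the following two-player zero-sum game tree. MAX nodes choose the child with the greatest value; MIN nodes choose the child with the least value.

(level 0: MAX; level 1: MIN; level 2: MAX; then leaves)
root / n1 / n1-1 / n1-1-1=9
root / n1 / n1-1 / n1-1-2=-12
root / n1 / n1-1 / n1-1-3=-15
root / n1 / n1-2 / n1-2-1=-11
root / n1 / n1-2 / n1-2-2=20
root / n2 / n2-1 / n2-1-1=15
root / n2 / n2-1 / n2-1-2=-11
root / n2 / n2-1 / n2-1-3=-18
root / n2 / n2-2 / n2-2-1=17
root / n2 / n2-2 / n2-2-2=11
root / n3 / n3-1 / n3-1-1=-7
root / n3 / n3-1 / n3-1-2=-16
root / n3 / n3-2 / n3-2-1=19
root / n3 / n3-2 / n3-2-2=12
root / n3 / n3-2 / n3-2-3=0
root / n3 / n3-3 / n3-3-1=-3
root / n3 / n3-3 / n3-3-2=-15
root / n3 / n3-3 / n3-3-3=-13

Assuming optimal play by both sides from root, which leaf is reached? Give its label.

n1-1 (MAX): max(9, -12, -15) = 9
n1-2 (MAX): max(-11, 20) = 20
n1 (MIN): min(9, 20) = 9
n2-1 (MAX): max(15, -11, -18) = 15
n2-2 (MAX): max(17, 11) = 17
n2 (MIN): min(15, 17) = 15
n3-1 (MAX): max(-7, -16) = -7
n3-2 (MAX): max(19, 12, 0) = 19
n3-3 (MAX): max(-3, -15, -13) = -3
n3 (MIN): min(-7, 19, -3) = -7
root (MAX): max(9, 15, -7) = 15
At root, MAX picks n2 (highest: 15).
At n2, MIN picks n2-1 (lowest: 15).
At n2-1, MAX picks n2-1-1 (highest: 15).
Terminal value 15.

n2-1-1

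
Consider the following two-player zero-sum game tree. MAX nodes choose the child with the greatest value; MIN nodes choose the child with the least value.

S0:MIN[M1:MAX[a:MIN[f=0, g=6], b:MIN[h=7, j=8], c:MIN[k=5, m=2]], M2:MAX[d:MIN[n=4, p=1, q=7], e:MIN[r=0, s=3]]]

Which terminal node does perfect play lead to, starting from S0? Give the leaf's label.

p

a (MIN): min(0, 6) = 0
b (MIN): min(7, 8) = 7
c (MIN): min(5, 2) = 2
M1 (MAX): max(0, 7, 2) = 7
d (MIN): min(4, 1, 7) = 1
e (MIN): min(0, 3) = 0
M2 (MAX): max(1, 0) = 1
S0 (MIN): min(7, 1) = 1
At S0, MIN picks M2 (lowest: 1).
At M2, MAX picks d (highest: 1).
At d, MIN picks p (lowest: 1).
Terminal value 1.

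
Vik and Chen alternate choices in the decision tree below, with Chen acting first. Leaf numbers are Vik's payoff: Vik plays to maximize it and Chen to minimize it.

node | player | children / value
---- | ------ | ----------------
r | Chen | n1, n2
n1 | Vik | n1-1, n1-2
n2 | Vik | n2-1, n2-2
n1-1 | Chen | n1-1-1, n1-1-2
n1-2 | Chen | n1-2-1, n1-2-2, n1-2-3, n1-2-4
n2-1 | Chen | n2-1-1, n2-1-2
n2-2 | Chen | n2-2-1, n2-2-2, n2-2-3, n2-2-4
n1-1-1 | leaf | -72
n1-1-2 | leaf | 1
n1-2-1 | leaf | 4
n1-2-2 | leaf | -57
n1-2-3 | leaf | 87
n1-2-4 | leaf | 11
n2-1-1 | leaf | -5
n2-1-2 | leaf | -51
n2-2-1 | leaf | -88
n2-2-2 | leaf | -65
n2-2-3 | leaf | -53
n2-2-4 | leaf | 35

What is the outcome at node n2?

n2-1 (Chen): min(-5, -51) = -51
n2-2 (Chen): min(-88, -65, -53, 35) = -88
n2 (Vik): max(-51, -88) = -51

-51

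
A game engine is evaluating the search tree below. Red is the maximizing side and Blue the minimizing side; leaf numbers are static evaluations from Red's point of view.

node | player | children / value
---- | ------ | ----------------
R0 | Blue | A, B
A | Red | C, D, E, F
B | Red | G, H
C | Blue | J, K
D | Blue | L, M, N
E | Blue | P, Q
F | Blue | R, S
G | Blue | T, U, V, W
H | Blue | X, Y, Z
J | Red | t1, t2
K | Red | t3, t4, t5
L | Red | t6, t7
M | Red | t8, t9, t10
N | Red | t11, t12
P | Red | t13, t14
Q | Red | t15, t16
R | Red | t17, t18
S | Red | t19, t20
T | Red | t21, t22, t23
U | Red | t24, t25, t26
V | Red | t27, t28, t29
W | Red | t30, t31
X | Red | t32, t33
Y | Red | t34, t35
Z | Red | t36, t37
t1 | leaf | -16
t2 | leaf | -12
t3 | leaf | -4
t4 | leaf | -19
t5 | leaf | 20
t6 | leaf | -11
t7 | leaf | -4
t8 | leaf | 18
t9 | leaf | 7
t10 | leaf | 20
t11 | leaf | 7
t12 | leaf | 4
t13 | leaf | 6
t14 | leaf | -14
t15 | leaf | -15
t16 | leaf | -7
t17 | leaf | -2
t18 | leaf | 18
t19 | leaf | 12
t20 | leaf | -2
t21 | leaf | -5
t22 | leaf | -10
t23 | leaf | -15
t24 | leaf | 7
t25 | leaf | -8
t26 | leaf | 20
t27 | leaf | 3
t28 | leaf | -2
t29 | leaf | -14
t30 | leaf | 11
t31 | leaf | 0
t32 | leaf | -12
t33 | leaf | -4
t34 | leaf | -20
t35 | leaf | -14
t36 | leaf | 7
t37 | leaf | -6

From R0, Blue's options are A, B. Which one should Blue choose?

B

J (Red): max(-16, -12) = -12
K (Red): max(-4, -19, 20) = 20
C (Blue): min(-12, 20) = -12
L (Red): max(-11, -4) = -4
M (Red): max(18, 7, 20) = 20
N (Red): max(7, 4) = 7
D (Blue): min(-4, 20, 7) = -4
P (Red): max(6, -14) = 6
Q (Red): max(-15, -7) = -7
E (Blue): min(6, -7) = -7
R (Red): max(-2, 18) = 18
S (Red): max(12, -2) = 12
F (Blue): min(18, 12) = 12
A (Red): max(-12, -4, -7, 12) = 12
T (Red): max(-5, -10, -15) = -5
U (Red): max(7, -8, 20) = 20
V (Red): max(3, -2, -14) = 3
W (Red): max(11, 0) = 11
G (Blue): min(-5, 20, 3, 11) = -5
X (Red): max(-12, -4) = -4
Y (Red): max(-20, -14) = -14
Z (Red): max(7, -6) = 7
H (Blue): min(-4, -14, 7) = -14
B (Red): max(-5, -14) = -5
R0 (Blue): min(12, -5) = -5
Blue at R0 wants the lowest of {A=12, B=-5}, so chooses B.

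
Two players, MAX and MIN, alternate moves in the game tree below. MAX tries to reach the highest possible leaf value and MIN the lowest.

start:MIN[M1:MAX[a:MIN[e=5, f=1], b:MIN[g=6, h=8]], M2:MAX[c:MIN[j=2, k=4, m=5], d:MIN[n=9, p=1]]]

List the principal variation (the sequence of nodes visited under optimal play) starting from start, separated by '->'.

start -> M2 -> c -> j

a (MIN): min(5, 1) = 1
b (MIN): min(6, 8) = 6
M1 (MAX): max(1, 6) = 6
c (MIN): min(2, 4, 5) = 2
d (MIN): min(9, 1) = 1
M2 (MAX): max(2, 1) = 2
start (MIN): min(6, 2) = 2
At start, MIN picks M2 (lowest: 2).
At M2, MAX picks c (highest: 2).
At c, MIN picks j (lowest: 2).
Terminal value 2.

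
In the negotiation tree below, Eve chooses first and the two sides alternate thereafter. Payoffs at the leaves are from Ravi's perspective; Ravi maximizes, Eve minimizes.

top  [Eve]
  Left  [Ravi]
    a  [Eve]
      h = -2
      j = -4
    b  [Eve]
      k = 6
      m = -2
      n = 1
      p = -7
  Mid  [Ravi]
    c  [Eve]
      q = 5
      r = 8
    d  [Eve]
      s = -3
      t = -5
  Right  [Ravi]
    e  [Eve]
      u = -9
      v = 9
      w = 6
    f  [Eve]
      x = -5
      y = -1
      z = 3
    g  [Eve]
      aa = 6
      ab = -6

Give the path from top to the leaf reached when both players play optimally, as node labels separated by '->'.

a (Eve): min(-2, -4) = -4
b (Eve): min(6, -2, 1, -7) = -7
Left (Ravi): max(-4, -7) = -4
c (Eve): min(5, 8) = 5
d (Eve): min(-3, -5) = -5
Mid (Ravi): max(5, -5) = 5
e (Eve): min(-9, 9, 6) = -9
f (Eve): min(-5, -1, 3) = -5
g (Eve): min(6, -6) = -6
Right (Ravi): max(-9, -5, -6) = -5
top (Eve): min(-4, 5, -5) = -5
At top, Eve picks Right (lowest: -5).
At Right, Ravi picks f (highest: -5).
At f, Eve picks x (lowest: -5).
Terminal value -5.

top -> Right -> f -> x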